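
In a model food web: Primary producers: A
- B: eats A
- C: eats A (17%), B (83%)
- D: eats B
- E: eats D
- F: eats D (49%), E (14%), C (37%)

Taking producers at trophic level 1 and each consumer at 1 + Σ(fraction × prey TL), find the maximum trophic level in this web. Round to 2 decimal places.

4.08

B: 1 + 1 = 2
C: 1 + (0.17×1 + 0.83×2) = 2.83
D: 1 + 2 = 3
E: 1 + 3 = 4
F: 1 + (0.49×3 + 0.14×4 + 0.37×2.83) = 4.0771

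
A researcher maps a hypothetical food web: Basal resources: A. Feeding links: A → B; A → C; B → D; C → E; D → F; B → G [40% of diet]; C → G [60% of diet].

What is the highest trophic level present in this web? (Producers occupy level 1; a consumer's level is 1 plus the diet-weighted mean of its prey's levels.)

4

B: 1 + 1 = 2
C: 1 + 1 = 2
D: 1 + 2 = 3
E: 1 + 2 = 3
F: 1 + 3 = 4
G: 1 + (0.4×2 + 0.6×2) = 3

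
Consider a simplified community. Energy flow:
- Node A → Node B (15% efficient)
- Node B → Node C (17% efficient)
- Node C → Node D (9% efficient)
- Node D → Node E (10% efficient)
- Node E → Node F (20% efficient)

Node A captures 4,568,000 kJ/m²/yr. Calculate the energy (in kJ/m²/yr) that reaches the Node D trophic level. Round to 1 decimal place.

Node B: 4568000 × 0.15 = 685200 kJ/m²/yr
Node C: 685200 × 0.17 = 116484 kJ/m²/yr
Node D: 116484 × 0.09 = 10483.56 kJ/m²/yr

10483.6 kJ/m²/yr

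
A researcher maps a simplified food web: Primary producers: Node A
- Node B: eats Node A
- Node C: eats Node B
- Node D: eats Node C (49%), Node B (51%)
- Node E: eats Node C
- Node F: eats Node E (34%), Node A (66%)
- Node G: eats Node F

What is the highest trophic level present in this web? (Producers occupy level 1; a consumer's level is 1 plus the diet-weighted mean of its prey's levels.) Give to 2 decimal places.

4.02

Node B: 1 + 1 = 2
Node C: 1 + 2 = 3
Node D: 1 + (0.49×3 + 0.51×2) = 3.49
Node E: 1 + 3 = 4
Node F: 1 + (0.34×4 + 0.66×1) = 3.02
Node G: 1 + 3.02 = 4.02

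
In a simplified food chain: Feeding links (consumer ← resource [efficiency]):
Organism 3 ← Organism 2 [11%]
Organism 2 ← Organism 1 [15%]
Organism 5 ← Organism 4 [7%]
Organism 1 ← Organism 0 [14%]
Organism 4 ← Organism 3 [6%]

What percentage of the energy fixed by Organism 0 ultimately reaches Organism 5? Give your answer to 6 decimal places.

Product of link efficiencies: 0.14 × 0.15 × 0.11 × 0.06 × 0.07 = 0.000009702
As a percentage: 0.000009702 × 100 = 0.000970%

0.000970%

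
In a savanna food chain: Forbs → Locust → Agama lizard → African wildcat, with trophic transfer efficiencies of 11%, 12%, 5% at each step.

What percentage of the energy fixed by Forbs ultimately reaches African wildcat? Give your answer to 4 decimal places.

0.0660%

Product of link efficiencies: 0.11 × 0.12 × 0.05 = 0.00066
As a percentage: 0.00066 × 100 = 0.0660%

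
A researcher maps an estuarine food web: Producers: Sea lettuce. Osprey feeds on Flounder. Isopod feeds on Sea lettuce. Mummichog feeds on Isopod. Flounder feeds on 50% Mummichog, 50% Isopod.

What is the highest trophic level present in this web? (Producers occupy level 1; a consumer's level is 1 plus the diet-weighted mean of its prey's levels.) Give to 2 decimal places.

4.50

Isopod: 1 + 1 = 2
Mummichog: 1 + 2 = 3
Flounder: 1 + (0.5×3 + 0.5×2) = 3.5
Osprey: 1 + 3.5 = 4.5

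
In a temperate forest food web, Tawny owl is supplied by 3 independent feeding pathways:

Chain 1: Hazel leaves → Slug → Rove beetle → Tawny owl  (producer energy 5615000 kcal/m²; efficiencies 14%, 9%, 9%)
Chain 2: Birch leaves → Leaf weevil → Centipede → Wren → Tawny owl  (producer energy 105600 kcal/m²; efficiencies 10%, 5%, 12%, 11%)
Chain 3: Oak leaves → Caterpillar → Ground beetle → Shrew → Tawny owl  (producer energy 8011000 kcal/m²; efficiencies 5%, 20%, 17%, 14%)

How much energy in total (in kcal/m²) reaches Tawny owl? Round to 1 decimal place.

Chain 1: 5615000 × 0.14 × 0.09 × 0.09 = 6367.41 kcal/m²
Chain 2: 105600 × 0.1 × 0.05 × 0.12 × 0.11 = 6.9696 kcal/m²
Chain 3: 8011000 × 0.05 × 0.2 × 0.17 × 0.14 = 1906.618 kcal/m²
Total at Tawny owl: 6367.41 + 6.9696 + 1906.618 = 8280.9976 kcal/m²

8281.0 kcal/m²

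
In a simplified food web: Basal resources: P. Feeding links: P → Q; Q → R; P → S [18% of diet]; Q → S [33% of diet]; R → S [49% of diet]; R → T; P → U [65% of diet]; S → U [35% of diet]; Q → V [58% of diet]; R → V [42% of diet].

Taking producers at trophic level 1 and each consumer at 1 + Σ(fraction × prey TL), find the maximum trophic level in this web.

4

Q: 1 + 1 = 2
R: 1 + 2 = 3
S: 1 + (0.18×1 + 0.33×2 + 0.49×3) = 3.31
T: 1 + 3 = 4
U: 1 + (0.65×1 + 0.35×3.31) = 2.8085
V: 1 + (0.58×2 + 0.42×3) = 3.42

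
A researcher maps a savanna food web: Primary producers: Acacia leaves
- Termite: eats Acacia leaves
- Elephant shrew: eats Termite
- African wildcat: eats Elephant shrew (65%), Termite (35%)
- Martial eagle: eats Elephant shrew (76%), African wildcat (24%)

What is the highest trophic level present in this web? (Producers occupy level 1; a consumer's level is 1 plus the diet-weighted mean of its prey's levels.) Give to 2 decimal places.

Termite: 1 + 1 = 2
Elephant shrew: 1 + 2 = 3
African wildcat: 1 + (0.65×3 + 0.35×2) = 3.65
Martial eagle: 1 + (0.76×3 + 0.24×3.65) = 4.156

4.16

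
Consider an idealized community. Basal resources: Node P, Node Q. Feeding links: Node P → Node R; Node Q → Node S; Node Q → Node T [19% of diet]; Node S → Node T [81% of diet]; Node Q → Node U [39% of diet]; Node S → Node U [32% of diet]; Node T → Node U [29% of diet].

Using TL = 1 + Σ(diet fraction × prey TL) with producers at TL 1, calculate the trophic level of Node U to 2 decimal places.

2.84

Node R: 1 + 1 = 2
Node S: 1 + 1 = 2
Node T: 1 + (0.19×1 + 0.81×2) = 2.81
Node U: 1 + (0.39×1 + 0.32×2 + 0.29×2.81) = 2.8449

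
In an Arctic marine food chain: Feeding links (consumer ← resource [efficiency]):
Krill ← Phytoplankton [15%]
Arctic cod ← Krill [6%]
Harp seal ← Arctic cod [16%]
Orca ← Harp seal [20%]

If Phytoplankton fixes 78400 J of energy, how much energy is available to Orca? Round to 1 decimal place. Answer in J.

Krill: 78400 × 0.15 = 11760 J
Arctic cod: 11760 × 0.06 = 705.6 J
Harp seal: 705.6 × 0.16 = 112.896 J
Orca: 112.896 × 0.2 = 22.5792 J

22.6 J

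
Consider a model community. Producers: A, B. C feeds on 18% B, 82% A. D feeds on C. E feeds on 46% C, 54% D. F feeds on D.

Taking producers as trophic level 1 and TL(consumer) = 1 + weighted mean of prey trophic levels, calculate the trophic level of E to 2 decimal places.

C: 1 + (0.18×1 + 0.82×1) = 2
D: 1 + 2 = 3
E: 1 + (0.46×2 + 0.54×3) = 3.54
F: 1 + 3 = 4

3.54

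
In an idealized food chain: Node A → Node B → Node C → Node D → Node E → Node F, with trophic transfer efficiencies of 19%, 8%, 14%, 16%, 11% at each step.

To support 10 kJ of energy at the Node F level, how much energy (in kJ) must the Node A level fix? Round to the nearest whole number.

267003 kJ

Cumulative transfer efficiency: 0.19 × 0.08 × 0.14 × 0.16 × 0.11 = 0.0000374528
Node A energy = 10 / 0.0000374528 = 267003 kJ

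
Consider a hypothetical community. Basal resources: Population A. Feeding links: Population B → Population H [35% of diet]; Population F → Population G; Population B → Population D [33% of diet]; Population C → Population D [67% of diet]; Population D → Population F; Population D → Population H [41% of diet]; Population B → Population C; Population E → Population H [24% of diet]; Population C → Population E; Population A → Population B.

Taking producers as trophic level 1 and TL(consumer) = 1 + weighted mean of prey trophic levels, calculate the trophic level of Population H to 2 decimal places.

4.16

Population B: 1 + 1 = 2
Population C: 1 + 2 = 3
Population D: 1 + (0.33×2 + 0.67×3) = 3.67
Population E: 1 + 3 = 4
Population F: 1 + 3.67 = 4.67
Population G: 1 + 4.67 = 5.67
Population H: 1 + (0.41×3.67 + 0.24×4 + 0.35×2) = 4.1647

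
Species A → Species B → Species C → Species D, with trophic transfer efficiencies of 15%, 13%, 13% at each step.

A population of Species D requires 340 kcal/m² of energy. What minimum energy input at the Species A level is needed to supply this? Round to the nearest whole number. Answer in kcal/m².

134122 kcal/m²

Cumulative transfer efficiency: 0.15 × 0.13 × 0.13 = 0.002535
Species A energy = 340 / 0.002535 = 134122 kcal/m²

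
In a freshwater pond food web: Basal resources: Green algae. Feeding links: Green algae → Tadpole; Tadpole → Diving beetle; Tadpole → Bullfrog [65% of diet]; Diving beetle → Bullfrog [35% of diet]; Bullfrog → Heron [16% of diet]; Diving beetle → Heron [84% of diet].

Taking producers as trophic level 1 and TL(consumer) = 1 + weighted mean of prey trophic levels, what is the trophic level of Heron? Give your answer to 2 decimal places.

4.06

Tadpole: 1 + 1 = 2
Diving beetle: 1 + 2 = 3
Bullfrog: 1 + (0.65×2 + 0.35×3) = 3.35
Heron: 1 + (0.16×3.35 + 0.84×3) = 4.056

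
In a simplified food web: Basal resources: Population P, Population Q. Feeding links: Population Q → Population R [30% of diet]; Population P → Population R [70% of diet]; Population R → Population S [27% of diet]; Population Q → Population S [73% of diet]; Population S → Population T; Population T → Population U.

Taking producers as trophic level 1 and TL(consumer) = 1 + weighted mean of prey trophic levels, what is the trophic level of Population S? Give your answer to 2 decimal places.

Population R: 1 + (0.3×1 + 0.7×1) = 2
Population S: 1 + (0.27×2 + 0.73×1) = 2.27
Population T: 1 + 2.27 = 3.27
Population U: 1 + 3.27 = 4.27

2.27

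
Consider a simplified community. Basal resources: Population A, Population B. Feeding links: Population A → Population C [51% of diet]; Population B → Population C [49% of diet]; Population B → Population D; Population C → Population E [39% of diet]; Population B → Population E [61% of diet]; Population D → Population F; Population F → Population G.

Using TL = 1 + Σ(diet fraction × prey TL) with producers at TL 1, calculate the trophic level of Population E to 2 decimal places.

Population C: 1 + (0.51×1 + 0.49×1) = 2
Population D: 1 + 1 = 2
Population E: 1 + (0.39×2 + 0.61×1) = 2.39
Population F: 1 + 2 = 3
Population G: 1 + 3 = 4

2.39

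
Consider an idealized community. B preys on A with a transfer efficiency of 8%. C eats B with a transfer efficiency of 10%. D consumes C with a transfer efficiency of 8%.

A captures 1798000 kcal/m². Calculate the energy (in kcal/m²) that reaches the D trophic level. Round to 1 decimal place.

1150.7 kcal/m²

B: 1798000 × 0.08 = 143840 kcal/m²
C: 143840 × 0.1 = 14384 kcal/m²
D: 14384 × 0.08 = 1150.72 kcal/m²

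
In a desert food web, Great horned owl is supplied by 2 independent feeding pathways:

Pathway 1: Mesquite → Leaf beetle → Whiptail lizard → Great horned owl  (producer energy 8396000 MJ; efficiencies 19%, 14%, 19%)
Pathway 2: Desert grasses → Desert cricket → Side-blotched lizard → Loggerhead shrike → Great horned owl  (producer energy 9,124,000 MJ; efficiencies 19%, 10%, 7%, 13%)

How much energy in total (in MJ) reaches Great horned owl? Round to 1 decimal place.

44010.9 MJ

Pathway 1: 8396000 × 0.19 × 0.14 × 0.19 = 42433.384 MJ
Pathway 2: 9124000 × 0.19 × 0.1 × 0.07 × 0.13 = 1577.5396 MJ
Total at Great horned owl: 42433.384 + 1577.5396 = 44010.9236 MJ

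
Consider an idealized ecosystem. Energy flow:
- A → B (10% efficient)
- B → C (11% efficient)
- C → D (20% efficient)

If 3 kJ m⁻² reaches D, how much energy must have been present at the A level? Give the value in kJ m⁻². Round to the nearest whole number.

Cumulative transfer efficiency: 0.1 × 0.11 × 0.2 = 0.0022
A energy = 3 / 0.0022 = 1364 kJ m⁻²

1364 kJ m⁻²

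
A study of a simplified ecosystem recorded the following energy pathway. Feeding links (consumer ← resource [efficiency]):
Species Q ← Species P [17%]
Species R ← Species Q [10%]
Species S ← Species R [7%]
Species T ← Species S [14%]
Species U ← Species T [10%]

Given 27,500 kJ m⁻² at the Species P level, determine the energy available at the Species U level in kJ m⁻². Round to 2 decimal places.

0.46 kJ m⁻²

Species Q: 27500 × 0.17 = 4675 kJ m⁻²
Species R: 4675 × 0.1 = 467.5 kJ m⁻²
Species S: 467.5 × 0.07 = 32.725 kJ m⁻²
Species T: 32.725 × 0.14 = 4.5815 kJ m⁻²
Species U: 4.5815 × 0.1 = 0.45815 kJ m⁻²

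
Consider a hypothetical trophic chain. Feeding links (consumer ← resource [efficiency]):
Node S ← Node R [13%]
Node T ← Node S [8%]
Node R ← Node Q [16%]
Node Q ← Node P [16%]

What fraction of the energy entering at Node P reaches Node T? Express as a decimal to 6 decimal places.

Product of link efficiencies: 0.16 × 0.16 × 0.13 × 0.08 = 0.00026624

0.000266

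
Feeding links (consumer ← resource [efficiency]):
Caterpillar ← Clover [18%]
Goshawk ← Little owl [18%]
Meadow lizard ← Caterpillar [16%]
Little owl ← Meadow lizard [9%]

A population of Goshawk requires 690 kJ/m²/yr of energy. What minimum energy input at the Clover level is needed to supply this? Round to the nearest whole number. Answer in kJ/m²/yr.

Cumulative transfer efficiency: 0.18 × 0.16 × 0.09 × 0.18 = 0.00046656
Clover energy = 690 / 0.00046656 = 1478909 kJ/m²/yr

1478909 kJ/m²/yr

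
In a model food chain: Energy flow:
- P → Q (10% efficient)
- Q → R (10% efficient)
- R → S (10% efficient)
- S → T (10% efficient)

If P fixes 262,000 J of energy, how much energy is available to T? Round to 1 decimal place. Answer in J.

26.2 J

Q: 262000 × 0.1 = 26200 J
R: 26200 × 0.1 = 2620 J
S: 2620 × 0.1 = 262 J
T: 262 × 0.1 = 26.2 J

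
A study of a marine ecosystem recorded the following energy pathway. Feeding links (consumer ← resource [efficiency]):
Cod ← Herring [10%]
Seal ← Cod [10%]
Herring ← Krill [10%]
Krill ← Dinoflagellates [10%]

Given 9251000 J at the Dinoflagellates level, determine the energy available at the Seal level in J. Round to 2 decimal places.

925.10 J

Krill: 9251000 × 0.1 = 925100 J
Herring: 925100 × 0.1 = 92510 J
Cod: 92510 × 0.1 = 9251 J
Seal: 9251 × 0.1 = 925.1 J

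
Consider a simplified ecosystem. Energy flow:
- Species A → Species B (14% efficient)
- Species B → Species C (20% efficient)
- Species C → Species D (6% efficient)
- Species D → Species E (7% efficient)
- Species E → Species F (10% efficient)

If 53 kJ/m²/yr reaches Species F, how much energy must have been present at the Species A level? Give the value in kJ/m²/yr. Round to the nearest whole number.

Cumulative transfer efficiency: 0.14 × 0.2 × 0.06 × 0.07 × 0.1 = 0.00001176
Species A energy = 53 / 0.00001176 = 4506803 kJ/m²/yr

4506803 kJ/m²/yr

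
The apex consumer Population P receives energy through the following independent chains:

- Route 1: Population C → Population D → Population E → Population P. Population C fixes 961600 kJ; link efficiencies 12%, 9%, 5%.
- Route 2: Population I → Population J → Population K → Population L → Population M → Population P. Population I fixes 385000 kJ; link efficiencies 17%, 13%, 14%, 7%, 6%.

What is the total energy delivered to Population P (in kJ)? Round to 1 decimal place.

Route 1: 961600 × 0.12 × 0.09 × 0.05 = 519.264 kJ
Route 2: 385000 × 0.17 × 0.13 × 0.14 × 0.07 × 0.06 = 5.002998 kJ
Total at Population P: 519.264 + 5.002998 = 524.266998 kJ

524.3 kJ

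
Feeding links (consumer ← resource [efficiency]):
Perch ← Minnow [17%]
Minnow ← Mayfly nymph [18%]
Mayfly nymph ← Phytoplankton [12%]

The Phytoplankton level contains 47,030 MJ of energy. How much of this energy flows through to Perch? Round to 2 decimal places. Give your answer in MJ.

Mayfly nymph: 47030 × 0.12 = 5643.6 MJ
Minnow: 5643.6 × 0.18 = 1015.848 MJ
Perch: 1015.848 × 0.17 = 172.69416 MJ

172.69 MJ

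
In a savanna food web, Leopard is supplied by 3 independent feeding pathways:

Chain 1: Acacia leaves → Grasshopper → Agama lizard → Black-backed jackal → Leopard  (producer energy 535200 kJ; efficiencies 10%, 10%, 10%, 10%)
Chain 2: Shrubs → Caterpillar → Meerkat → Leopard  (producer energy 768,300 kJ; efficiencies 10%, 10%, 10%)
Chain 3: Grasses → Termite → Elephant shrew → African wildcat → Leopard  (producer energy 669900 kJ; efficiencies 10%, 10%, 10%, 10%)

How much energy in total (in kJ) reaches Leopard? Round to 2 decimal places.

Chain 1: 535200 × 0.1 × 0.1 × 0.1 × 0.1 = 53.52 kJ
Chain 2: 768300 × 0.1 × 0.1 × 0.1 = 768.3 kJ
Chain 3: 669900 × 0.1 × 0.1 × 0.1 × 0.1 = 66.99 kJ
Total at Leopard: 53.52 + 768.3 + 66.99 = 888.81 kJ

888.81 kJ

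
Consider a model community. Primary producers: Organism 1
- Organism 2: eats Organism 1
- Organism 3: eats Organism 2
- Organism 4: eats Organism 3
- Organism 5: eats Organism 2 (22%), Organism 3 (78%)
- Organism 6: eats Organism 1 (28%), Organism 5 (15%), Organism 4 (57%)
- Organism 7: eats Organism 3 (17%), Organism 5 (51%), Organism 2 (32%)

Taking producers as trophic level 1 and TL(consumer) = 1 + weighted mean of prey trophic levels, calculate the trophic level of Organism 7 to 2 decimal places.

Organism 2: 1 + 1 = 2
Organism 3: 1 + 2 = 3
Organism 4: 1 + 3 = 4
Organism 5: 1 + (0.22×2 + 0.78×3) = 3.78
Organism 6: 1 + (0.28×1 + 0.15×3.78 + 0.57×4) = 4.127
Organism 7: 1 + (0.17×3 + 0.51×3.78 + 0.32×2) = 4.0778

4.08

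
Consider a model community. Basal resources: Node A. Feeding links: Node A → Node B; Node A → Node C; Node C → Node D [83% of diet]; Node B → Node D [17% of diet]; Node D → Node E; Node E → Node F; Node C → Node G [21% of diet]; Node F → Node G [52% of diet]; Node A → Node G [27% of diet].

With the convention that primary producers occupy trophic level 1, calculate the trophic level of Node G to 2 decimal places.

Node B: 1 + 1 = 2
Node C: 1 + 1 = 2
Node D: 1 + (0.83×2 + 0.17×2) = 3
Node E: 1 + 3 = 4
Node F: 1 + 4 = 5
Node G: 1 + (0.21×2 + 0.52×5 + 0.27×1) = 4.29

4.29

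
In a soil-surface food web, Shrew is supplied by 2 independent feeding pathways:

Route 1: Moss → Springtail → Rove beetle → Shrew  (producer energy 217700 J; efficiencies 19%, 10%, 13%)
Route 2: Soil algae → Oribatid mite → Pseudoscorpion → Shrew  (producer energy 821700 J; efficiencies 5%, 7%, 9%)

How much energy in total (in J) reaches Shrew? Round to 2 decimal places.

796.55 J

Route 1: 217700 × 0.19 × 0.1 × 0.13 = 537.719 J
Route 2: 821700 × 0.05 × 0.07 × 0.09 = 258.8355 J
Total at Shrew: 537.719 + 258.8355 = 796.5545 J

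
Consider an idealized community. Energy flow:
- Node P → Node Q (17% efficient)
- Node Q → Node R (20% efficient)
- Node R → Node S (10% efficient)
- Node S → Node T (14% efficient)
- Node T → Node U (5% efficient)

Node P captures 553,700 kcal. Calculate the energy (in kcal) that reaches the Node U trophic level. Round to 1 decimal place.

Node Q: 553700 × 0.17 = 94129 kcal
Node R: 94129 × 0.2 = 18825.8 kcal
Node S: 18825.8 × 0.1 = 1882.58 kcal
Node T: 1882.58 × 0.14 = 263.5612 kcal
Node U: 263.5612 × 0.05 = 13.17806 kcal

13.2 kcal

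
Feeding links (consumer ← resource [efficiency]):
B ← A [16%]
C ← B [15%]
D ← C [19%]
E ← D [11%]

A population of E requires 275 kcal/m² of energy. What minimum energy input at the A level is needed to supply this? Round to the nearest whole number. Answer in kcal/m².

Cumulative transfer efficiency: 0.16 × 0.15 × 0.19 × 0.11 = 0.0005016
A energy = 275 / 0.0005016 = 548246 kcal/m²

548246 kcal/m²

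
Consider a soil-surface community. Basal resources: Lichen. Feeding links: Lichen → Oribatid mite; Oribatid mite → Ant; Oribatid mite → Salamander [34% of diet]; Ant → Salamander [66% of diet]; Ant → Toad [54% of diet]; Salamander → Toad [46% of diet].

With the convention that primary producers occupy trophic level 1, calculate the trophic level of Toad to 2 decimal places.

Oribatid mite: 1 + 1 = 2
Ant: 1 + 2 = 3
Salamander: 1 + (0.34×2 + 0.66×3) = 3.66
Toad: 1 + (0.54×3 + 0.46×3.66) = 4.3036

4.30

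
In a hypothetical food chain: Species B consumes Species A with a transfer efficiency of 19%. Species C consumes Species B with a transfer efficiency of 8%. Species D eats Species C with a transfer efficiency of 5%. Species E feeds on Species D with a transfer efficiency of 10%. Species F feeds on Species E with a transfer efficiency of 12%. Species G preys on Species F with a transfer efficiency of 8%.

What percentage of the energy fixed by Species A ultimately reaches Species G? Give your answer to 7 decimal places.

Product of link efficiencies: 0.19 × 0.08 × 0.05 × 0.1 × 0.12 × 0.08 = 0.0000007296
As a percentage: 0.0000007296 × 100 = 0.0000730%

0.0000730%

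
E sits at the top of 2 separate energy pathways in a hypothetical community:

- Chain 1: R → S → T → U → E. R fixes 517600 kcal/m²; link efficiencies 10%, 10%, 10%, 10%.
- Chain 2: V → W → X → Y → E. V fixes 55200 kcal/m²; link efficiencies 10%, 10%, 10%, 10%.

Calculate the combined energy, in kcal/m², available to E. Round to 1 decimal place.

Chain 1: 517600 × 0.1 × 0.1 × 0.1 × 0.1 = 51.76 kcal/m²
Chain 2: 55200 × 0.1 × 0.1 × 0.1 × 0.1 = 5.52 kcal/m²
Total at E: 51.76 + 5.52 = 57.28 kcal/m²

57.3 kcal/m²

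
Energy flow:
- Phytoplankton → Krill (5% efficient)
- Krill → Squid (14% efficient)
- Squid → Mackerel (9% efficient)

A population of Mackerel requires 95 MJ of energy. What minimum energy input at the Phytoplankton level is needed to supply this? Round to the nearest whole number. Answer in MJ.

Cumulative transfer efficiency: 0.05 × 0.14 × 0.09 = 0.00063
Phytoplankton energy = 95 / 0.00063 = 150794 MJ

150794 MJ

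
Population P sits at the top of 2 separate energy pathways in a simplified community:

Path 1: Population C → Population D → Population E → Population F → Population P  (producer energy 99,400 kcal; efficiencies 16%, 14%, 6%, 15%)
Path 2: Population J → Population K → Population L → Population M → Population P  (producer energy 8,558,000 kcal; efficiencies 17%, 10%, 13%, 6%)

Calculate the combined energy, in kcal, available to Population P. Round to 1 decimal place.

Path 1: 99400 × 0.16 × 0.14 × 0.06 × 0.15 = 20.03904 kcal
Path 2: 8558000 × 0.17 × 0.1 × 0.13 × 0.06 = 1134.7908 kcal
Total at Population P: 20.03904 + 1134.7908 = 1154.82984 kcal

1154.8 kcal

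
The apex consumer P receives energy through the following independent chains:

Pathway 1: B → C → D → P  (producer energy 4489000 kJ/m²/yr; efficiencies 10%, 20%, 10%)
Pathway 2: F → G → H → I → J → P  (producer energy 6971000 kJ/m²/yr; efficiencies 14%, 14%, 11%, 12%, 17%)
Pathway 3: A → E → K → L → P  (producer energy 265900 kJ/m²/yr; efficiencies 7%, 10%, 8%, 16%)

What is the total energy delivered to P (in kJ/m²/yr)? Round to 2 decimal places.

Pathway 1: 4489000 × 0.1 × 0.2 × 0.1 = 8978 kJ/m²/yr
Pathway 2: 6971000 × 0.14 × 0.14 × 0.11 × 0.12 × 0.17 = 306.6013104 kJ/m²/yr
Pathway 3: 265900 × 0.07 × 0.1 × 0.08 × 0.16 = 23.82464 kJ/m²/yr
Total at P: 8978 + 306.6013104 + 23.82464 = 9308.4259504 kJ/m²/yr

9308.43 kJ/m²/yr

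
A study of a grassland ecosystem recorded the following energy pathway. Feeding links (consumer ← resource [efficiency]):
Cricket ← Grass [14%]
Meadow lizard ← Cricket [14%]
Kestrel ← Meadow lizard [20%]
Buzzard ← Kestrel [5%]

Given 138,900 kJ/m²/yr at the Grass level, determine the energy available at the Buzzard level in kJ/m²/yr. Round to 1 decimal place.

27.2 kJ/m²/yr

Cricket: 138900 × 0.14 = 19446 kJ/m²/yr
Meadow lizard: 19446 × 0.14 = 2722.44 kJ/m²/yr
Kestrel: 2722.44 × 0.2 = 544.488 kJ/m²/yr
Buzzard: 544.488 × 0.05 = 27.2244 kJ/m²/yr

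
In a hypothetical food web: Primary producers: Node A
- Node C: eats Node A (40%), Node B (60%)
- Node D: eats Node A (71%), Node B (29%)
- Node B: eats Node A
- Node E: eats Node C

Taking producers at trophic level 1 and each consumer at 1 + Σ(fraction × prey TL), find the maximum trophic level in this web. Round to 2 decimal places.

Node B: 1 + 1 = 2
Node C: 1 + (0.4×1 + 0.6×2) = 2.6
Node D: 1 + (0.71×1 + 0.29×2) = 2.29
Node E: 1 + 2.6 = 3.6

3.60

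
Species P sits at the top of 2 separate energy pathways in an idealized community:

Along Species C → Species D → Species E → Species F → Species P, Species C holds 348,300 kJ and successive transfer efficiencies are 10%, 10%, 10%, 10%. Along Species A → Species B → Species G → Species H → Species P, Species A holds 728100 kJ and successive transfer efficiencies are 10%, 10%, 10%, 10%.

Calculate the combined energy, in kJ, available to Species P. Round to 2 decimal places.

107.64 kJ

Via Species C: 348300 × 0.1 × 0.1 × 0.1 × 0.1 = 34.83 kJ
Via Species A: 728100 × 0.1 × 0.1 × 0.1 × 0.1 = 72.81 kJ
Total at Species P: 34.83 + 72.81 = 107.64 kJ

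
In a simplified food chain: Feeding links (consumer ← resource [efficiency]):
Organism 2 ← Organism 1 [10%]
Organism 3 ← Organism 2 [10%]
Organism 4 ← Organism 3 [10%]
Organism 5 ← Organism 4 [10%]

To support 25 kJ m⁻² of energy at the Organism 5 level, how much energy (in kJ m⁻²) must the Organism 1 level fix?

Cumulative transfer efficiency: 0.1 × 0.1 × 0.1 × 0.1 = 0.0001
Organism 1 energy = 25 / 0.0001 = 250000 kJ m⁻²

250000 kJ m⁻²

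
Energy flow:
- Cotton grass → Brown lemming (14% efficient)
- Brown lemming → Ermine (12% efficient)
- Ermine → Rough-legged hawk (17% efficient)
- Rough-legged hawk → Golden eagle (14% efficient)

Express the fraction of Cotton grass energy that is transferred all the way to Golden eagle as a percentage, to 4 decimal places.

0.0400%

Product of link efficiencies: 0.14 × 0.12 × 0.17 × 0.14 = 0.00039984
As a percentage: 0.00039984 × 100 = 0.0400%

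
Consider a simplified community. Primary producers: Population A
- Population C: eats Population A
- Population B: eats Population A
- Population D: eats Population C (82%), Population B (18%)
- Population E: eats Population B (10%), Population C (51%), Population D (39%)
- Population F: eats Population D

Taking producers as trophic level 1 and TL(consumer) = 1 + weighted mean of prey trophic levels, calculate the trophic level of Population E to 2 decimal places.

3.39

Population B: 1 + 1 = 2
Population C: 1 + 1 = 2
Population D: 1 + (0.82×2 + 0.18×2) = 3
Population E: 1 + (0.1×2 + 0.51×2 + 0.39×3) = 3.39
Population F: 1 + 3 = 4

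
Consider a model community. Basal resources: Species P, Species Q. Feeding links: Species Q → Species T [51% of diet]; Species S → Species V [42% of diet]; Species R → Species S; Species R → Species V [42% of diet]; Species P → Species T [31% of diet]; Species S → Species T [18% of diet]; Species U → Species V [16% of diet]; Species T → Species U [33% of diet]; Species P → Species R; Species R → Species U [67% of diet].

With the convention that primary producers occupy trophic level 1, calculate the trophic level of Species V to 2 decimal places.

3.60

Species R: 1 + 1 = 2
Species S: 1 + 2 = 3
Species T: 1 + (0.18×3 + 0.51×1 + 0.31×1) = 2.36
Species U: 1 + (0.33×2.36 + 0.67×2) = 3.1188
Species V: 1 + (0.42×3 + 0.42×2 + 0.16×3.1188) = 3.599008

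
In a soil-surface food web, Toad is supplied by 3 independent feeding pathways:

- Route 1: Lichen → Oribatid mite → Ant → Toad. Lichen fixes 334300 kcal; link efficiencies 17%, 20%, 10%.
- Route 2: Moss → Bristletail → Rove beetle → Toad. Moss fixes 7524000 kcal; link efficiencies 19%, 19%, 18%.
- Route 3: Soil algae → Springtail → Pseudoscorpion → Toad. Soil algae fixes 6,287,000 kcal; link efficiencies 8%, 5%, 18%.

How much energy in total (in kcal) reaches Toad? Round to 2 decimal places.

54554.21 kcal

Route 1: 334300 × 0.17 × 0.2 × 0.1 = 1136.62 kcal
Route 2: 7524000 × 0.19 × 0.19 × 0.18 = 48890.952 kcal
Route 3: 6287000 × 0.08 × 0.05 × 0.18 = 4526.64 kcal
Total at Toad: 1136.62 + 48890.952 + 4526.64 = 54554.212 kcal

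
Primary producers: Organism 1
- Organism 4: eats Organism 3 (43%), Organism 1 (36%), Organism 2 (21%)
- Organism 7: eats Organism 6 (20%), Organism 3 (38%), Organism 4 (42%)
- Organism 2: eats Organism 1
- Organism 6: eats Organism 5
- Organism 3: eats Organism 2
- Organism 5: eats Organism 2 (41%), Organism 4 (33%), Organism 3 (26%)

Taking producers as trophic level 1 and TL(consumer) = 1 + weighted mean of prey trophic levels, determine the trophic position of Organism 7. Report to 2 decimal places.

4.35

Organism 2: 1 + 1 = 2
Organism 3: 1 + 2 = 3
Organism 4: 1 + (0.43×3 + 0.36×1 + 0.21×2) = 3.07
Organism 5: 1 + (0.41×2 + 0.33×3.07 + 0.26×3) = 3.6131
Organism 6: 1 + 3.6131 = 4.6131
Organism 7: 1 + (0.2×4.6131 + 0.38×3 + 0.42×3.07) = 4.35202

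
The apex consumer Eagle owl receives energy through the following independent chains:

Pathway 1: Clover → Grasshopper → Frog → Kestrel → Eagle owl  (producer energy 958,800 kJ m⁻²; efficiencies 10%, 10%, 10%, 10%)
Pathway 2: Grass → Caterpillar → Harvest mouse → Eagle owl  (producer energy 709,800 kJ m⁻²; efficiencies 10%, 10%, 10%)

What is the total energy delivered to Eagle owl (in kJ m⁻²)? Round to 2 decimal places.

Pathway 1: 958800 × 0.1 × 0.1 × 0.1 × 0.1 = 95.88 kJ m⁻²
Pathway 2: 709800 × 0.1 × 0.1 × 0.1 = 709.8 kJ m⁻²
Total at Eagle owl: 95.88 + 709.8 = 805.68 kJ m⁻²

805.68 kJ m⁻²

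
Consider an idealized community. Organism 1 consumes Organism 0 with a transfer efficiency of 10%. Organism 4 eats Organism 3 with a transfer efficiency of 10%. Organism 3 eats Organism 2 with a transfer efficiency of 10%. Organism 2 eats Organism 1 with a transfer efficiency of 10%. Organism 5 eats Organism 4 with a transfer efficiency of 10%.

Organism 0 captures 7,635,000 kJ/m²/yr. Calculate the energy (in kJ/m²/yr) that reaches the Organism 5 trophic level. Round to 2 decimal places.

Organism 1: 7635000 × 0.1 = 763500 kJ/m²/yr
Organism 2: 763500 × 0.1 = 76350 kJ/m²/yr
Organism 3: 76350 × 0.1 = 7635 kJ/m²/yr
Organism 4: 7635 × 0.1 = 763.5 kJ/m²/yr
Organism 5: 763.5 × 0.1 = 76.35 kJ/m²/yr

76.35 kJ/m²/yr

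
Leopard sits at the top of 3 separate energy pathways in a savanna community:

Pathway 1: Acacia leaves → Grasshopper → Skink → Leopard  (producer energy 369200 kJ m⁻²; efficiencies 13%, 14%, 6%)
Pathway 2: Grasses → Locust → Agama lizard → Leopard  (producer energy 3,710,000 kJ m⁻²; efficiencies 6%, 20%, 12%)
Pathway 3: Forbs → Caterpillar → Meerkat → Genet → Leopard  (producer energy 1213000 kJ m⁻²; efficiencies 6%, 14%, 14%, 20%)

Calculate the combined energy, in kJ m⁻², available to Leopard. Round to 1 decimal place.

Pathway 1: 369200 × 0.13 × 0.14 × 0.06 = 403.1664 kJ m⁻²
Pathway 2: 3710000 × 0.06 × 0.2 × 0.12 = 5342.4 kJ m⁻²
Pathway 3: 1213000 × 0.06 × 0.14 × 0.14 × 0.2 = 285.2976 kJ m⁻²
Total at Leopard: 403.1664 + 5342.4 + 285.2976 = 6030.864 kJ m⁻²

6030.9 kJ m⁻²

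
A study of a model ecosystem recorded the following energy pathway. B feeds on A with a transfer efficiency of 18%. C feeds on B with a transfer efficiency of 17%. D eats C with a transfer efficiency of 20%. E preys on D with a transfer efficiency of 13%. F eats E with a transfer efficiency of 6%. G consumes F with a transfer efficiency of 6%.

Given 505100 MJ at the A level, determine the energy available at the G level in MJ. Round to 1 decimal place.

1.4 MJ

B: 505100 × 0.18 = 90918 MJ
C: 90918 × 0.17 = 15456.06 MJ
D: 15456.06 × 0.2 = 3091.212 MJ
E: 3091.212 × 0.13 = 401.85756 MJ
F: 401.85756 × 0.06 = 24.1114536 MJ
G: 24.1114536 × 0.06 = 1.446687216 MJ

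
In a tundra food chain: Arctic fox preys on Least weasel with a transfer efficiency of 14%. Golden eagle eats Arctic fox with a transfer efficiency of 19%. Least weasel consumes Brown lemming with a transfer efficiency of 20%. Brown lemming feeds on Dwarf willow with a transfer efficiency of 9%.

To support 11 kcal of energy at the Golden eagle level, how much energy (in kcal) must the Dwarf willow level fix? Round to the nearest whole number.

Cumulative transfer efficiency: 0.09 × 0.2 × 0.14 × 0.19 = 0.0004788
Dwarf willow energy = 11 / 0.0004788 = 22974 kcal

22974 kcal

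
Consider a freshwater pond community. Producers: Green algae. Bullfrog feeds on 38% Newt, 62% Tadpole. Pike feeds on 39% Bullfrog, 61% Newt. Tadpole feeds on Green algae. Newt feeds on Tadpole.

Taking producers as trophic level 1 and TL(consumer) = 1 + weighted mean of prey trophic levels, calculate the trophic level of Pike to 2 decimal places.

Tadpole: 1 + 1 = 2
Newt: 1 + 2 = 3
Bullfrog: 1 + (0.38×3 + 0.62×2) = 3.38
Pike: 1 + (0.39×3.38 + 0.61×3) = 4.1482

4.15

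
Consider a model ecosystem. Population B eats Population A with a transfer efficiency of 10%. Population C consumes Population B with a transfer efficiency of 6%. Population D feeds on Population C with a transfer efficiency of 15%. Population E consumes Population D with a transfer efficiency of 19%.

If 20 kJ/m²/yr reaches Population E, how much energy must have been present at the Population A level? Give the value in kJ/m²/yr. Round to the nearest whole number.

Cumulative transfer efficiency: 0.1 × 0.06 × 0.15 × 0.19 = 0.000171
Population A energy = 20 / 0.000171 = 116959 kJ/m²/yr

116959 kJ/m²/yr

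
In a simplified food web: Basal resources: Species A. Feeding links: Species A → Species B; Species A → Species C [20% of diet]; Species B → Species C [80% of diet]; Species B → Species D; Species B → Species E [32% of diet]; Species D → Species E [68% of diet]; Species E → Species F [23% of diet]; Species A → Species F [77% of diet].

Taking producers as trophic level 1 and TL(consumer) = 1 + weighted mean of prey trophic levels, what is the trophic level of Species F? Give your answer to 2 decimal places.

Species B: 1 + 1 = 2
Species C: 1 + (0.2×1 + 0.8×2) = 2.8
Species D: 1 + 2 = 3
Species E: 1 + (0.32×2 + 0.68×3) = 3.68
Species F: 1 + (0.23×3.68 + 0.77×1) = 2.6164

2.62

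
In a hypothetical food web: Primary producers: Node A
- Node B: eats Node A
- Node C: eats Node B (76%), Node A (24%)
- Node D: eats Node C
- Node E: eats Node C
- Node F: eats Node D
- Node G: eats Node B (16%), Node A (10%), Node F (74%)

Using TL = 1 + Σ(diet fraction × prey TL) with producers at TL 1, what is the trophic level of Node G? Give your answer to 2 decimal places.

4.94

Node B: 1 + 1 = 2
Node C: 1 + (0.76×2 + 0.24×1) = 2.76
Node D: 1 + 2.76 = 3.76
Node E: 1 + 2.76 = 3.76
Node F: 1 + 3.76 = 4.76
Node G: 1 + (0.16×2 + 0.1×1 + 0.74×4.76) = 4.9424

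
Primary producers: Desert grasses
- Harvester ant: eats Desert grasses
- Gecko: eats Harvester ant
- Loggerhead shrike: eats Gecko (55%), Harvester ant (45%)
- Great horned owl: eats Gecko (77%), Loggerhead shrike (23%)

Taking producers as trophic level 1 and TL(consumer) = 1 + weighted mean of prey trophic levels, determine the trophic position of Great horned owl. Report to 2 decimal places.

4.13

Harvester ant: 1 + 1 = 2
Gecko: 1 + 2 = 3
Loggerhead shrike: 1 + (0.55×3 + 0.45×2) = 3.55
Great horned owl: 1 + (0.77×3 + 0.23×3.55) = 4.1265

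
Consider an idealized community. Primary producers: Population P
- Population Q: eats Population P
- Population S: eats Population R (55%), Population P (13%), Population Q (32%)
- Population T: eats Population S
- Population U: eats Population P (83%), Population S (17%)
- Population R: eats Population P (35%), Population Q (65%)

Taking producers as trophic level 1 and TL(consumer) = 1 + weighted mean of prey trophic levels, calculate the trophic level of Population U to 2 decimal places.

Population Q: 1 + 1 = 2
Population R: 1 + (0.35×1 + 0.65×2) = 2.65
Population S: 1 + (0.55×2.65 + 0.13×1 + 0.32×2) = 3.2275
Population T: 1 + 3.2275 = 4.2275
Population U: 1 + (0.83×1 + 0.17×3.2275) = 2.378675

2.38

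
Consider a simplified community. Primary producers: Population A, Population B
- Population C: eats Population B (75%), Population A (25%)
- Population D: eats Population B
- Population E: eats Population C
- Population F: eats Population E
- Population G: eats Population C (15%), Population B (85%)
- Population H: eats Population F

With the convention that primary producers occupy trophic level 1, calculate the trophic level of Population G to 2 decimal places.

2.15

Population C: 1 + (0.75×1 + 0.25×1) = 2
Population D: 1 + 1 = 2
Population E: 1 + 2 = 3
Population F: 1 + 3 = 4
Population G: 1 + (0.15×2 + 0.85×1) = 2.15
Population H: 1 + 4 = 5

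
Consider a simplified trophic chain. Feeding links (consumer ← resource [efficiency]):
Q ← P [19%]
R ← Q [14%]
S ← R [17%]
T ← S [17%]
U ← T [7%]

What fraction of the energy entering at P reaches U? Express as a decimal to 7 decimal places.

Product of link efficiencies: 0.19 × 0.14 × 0.17 × 0.17 × 0.07 = 0.0000538118

0.0000538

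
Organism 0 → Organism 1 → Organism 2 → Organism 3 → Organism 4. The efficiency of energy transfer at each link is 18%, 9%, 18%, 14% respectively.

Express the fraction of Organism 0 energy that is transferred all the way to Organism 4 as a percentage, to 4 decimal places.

0.0408%

Product of link efficiencies: 0.18 × 0.09 × 0.18 × 0.14 = 0.00040824
As a percentage: 0.00040824 × 100 = 0.0408%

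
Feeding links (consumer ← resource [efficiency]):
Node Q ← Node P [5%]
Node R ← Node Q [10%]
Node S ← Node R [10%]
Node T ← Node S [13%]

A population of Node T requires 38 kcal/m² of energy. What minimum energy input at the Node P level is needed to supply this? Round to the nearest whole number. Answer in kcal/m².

Cumulative transfer efficiency: 0.05 × 0.1 × 0.1 × 0.13 = 0.000065
Node P energy = 38 / 0.000065 = 584615 kcal/m²

584615 kcal/m²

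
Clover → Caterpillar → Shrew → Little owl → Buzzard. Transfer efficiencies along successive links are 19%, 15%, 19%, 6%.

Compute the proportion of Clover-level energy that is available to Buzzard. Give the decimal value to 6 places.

Product of link efficiencies: 0.19 × 0.15 × 0.19 × 0.06 = 0.0003249

0.000325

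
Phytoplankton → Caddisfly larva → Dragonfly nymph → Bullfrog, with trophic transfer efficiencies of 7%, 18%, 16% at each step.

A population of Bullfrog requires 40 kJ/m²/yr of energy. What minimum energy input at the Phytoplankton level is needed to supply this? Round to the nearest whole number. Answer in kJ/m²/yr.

Cumulative transfer efficiency: 0.07 × 0.18 × 0.16 = 0.002016
Phytoplankton energy = 40 / 0.002016 = 19841 kJ/m²/yr

19841 kJ/m²/yr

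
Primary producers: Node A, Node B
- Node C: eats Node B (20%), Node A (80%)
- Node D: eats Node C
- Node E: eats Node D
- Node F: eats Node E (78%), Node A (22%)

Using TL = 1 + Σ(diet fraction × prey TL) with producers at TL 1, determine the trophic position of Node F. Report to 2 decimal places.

4.34

Node C: 1 + (0.2×1 + 0.8×1) = 2
Node D: 1 + 2 = 3
Node E: 1 + 3 = 4
Node F: 1 + (0.78×4 + 0.22×1) = 4.34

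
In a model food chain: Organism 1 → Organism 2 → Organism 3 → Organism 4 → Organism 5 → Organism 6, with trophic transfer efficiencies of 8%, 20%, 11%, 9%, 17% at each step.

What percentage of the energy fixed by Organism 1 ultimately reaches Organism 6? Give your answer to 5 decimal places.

Product of link efficiencies: 0.08 × 0.2 × 0.11 × 0.09 × 0.17 = 0.000026928
As a percentage: 0.000026928 × 100 = 0.00269%

0.00269%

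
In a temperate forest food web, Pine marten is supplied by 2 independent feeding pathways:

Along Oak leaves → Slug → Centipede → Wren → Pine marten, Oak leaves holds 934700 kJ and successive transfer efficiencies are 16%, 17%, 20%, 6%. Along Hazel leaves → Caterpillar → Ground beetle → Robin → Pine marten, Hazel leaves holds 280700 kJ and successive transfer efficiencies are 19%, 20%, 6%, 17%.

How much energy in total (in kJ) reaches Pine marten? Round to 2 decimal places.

Via Oak leaves: 934700 × 0.16 × 0.17 × 0.2 × 0.06 = 305.08608 kJ
Via Hazel leaves: 280700 × 0.19 × 0.2 × 0.06 × 0.17 = 108.79932 kJ
Total at Pine marten: 305.08608 + 108.79932 = 413.8854 kJ

413.89 kJ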